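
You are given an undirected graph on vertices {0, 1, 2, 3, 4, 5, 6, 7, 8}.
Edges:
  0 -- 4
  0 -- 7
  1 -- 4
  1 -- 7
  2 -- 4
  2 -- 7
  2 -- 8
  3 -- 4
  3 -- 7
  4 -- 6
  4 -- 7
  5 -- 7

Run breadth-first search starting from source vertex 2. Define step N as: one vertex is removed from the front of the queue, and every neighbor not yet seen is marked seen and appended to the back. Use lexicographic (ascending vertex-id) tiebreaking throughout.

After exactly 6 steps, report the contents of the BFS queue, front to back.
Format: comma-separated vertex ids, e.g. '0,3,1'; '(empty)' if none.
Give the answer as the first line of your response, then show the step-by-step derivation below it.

3,6,5

step 1: dequeue 2; queue=[4,7,8]; order=2
step 2: dequeue 4; queue=[7,8,0,1,3,6]; order=2,4
step 3: dequeue 7; queue=[8,0,1,3,6,5]; order=2,4,7
step 4: dequeue 8; queue=[0,1,3,6,5]; order=2,4,7,8
step 5: dequeue 0; queue=[1,3,6,5]; order=2,4,7,8,0
step 6: dequeue 1; queue=[3,6,5]; order=2,4,7,8,0,1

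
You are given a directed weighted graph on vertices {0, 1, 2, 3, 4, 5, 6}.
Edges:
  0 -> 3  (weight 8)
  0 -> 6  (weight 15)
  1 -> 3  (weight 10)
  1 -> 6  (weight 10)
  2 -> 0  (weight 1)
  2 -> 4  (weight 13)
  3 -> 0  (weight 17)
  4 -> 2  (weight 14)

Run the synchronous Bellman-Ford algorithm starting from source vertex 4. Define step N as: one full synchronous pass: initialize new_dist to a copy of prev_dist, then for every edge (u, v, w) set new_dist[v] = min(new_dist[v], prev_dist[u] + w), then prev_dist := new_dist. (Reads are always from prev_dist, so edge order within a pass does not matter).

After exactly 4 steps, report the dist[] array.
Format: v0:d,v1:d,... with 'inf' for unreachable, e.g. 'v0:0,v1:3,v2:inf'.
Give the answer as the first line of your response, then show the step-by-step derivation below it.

v0:15,v1:inf,v2:14,v3:23,v4:0,v5:inf,v6:30

step 1: dist = v0:inf,v1:inf,v2:14,v3:inf,v4:0,v5:inf,v6:inf
step 2: dist = v0:15,v1:inf,v2:14,v3:inf,v4:0,v5:inf,v6:inf
step 3: dist = v0:15,v1:inf,v2:14,v3:23,v4:0,v5:inf,v6:30
step 4: dist = v0:15,v1:inf,v2:14,v3:23,v4:0,v5:inf,v6:30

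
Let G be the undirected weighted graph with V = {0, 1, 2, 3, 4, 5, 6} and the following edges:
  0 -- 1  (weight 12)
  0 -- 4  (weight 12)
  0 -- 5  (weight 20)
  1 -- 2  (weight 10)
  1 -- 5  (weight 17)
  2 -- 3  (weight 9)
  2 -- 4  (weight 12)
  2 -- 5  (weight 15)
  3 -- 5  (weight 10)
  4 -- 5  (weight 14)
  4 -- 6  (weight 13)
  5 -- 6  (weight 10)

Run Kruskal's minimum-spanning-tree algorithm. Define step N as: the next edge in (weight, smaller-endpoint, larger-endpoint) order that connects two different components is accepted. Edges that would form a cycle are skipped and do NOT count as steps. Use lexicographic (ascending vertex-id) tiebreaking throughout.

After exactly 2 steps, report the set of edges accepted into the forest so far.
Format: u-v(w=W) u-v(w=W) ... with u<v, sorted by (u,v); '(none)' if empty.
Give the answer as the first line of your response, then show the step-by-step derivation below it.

1-2(w=10) 2-3(w=9)

step 1: add edge 2-3 (w=9); MST = {2-3(w=9)}
step 2: add edge 1-2 (w=10); MST = {1-2(w=10) 2-3(w=9)}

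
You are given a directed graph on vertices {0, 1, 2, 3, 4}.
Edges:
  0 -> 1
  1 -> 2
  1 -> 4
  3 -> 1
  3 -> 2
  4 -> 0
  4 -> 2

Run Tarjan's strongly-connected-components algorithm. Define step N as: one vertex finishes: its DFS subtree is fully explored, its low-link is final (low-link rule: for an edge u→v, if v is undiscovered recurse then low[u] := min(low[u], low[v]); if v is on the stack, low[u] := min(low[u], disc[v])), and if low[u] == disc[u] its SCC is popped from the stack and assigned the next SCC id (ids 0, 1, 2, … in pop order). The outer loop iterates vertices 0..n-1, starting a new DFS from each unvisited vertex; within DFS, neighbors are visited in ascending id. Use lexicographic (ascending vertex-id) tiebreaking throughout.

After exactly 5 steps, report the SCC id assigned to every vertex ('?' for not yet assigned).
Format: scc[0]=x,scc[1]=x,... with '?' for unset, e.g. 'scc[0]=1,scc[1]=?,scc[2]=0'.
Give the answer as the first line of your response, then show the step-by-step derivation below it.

scc[0]=1,scc[1]=1,scc[2]=0,scc[3]=2,scc[4]=1

step 1: low=(low[0]=0,low[1]=1,low[2]=2,low[3]=?,low[4]=?); scc=(scc[0]=?,scc[1]=?,scc[2]=0,scc[3]=?,scc[4]=?)
step 2: low=(low[0]=0,low[1]=1,low[2]=2,low[3]=?,low[4]=0); scc=(scc[0]=?,scc[1]=?,scc[2]=0,scc[3]=?,scc[4]=?)
step 3: low=(low[0]=0,low[1]=0,low[2]=2,low[3]=?,low[4]=0); scc=(scc[0]=?,scc[1]=?,scc[2]=0,scc[3]=?,scc[4]=?)
step 4: low=(low[0]=0,low[1]=0,low[2]=2,low[3]=?,low[4]=0); scc=(scc[0]=1,scc[1]=1,scc[2]=0,scc[3]=?,scc[4]=1)
step 5: low=(low[0]=0,low[1]=0,low[2]=2,low[3]=4,low[4]=0); scc=(scc[0]=1,scc[1]=1,scc[2]=0,scc[3]=2,scc[4]=1)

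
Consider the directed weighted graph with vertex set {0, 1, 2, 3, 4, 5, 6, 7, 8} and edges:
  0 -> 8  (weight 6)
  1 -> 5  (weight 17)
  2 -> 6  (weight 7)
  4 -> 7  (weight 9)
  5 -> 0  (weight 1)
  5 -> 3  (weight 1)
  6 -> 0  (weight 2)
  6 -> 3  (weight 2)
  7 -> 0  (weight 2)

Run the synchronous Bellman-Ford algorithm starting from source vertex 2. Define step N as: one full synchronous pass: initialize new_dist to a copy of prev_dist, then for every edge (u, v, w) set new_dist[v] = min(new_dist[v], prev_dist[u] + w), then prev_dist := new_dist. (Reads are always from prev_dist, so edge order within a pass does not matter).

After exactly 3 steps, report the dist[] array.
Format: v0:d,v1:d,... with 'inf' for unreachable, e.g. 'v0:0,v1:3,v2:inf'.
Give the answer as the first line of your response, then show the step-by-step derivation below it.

v0:9,v1:inf,v2:0,v3:9,v4:inf,v5:inf,v6:7,v7:inf,v8:15

step 1: dist = v0:inf,v1:inf,v2:0,v3:inf,v4:inf,v5:inf,v6:7,v7:inf,v8:inf
step 2: dist = v0:9,v1:inf,v2:0,v3:9,v4:inf,v5:inf,v6:7,v7:inf,v8:inf
step 3: dist = v0:9,v1:inf,v2:0,v3:9,v4:inf,v5:inf,v6:7,v7:inf,v8:15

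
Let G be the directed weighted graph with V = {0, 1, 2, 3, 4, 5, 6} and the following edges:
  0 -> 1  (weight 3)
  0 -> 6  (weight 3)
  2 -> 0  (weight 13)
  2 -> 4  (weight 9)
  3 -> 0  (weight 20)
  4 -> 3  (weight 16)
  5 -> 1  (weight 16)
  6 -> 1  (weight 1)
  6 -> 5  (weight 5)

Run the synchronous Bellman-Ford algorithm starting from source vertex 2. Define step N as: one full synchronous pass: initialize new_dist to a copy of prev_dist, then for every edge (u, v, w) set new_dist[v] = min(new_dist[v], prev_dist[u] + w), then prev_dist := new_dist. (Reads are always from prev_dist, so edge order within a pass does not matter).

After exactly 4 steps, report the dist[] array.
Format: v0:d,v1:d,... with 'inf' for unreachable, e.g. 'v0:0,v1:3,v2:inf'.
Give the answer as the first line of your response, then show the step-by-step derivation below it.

v0:13,v1:16,v2:0,v3:25,v4:9,v5:21,v6:16

step 1: dist = v0:13,v1:inf,v2:0,v3:inf,v4:9,v5:inf,v6:inf
step 2: dist = v0:13,v1:16,v2:0,v3:25,v4:9,v5:inf,v6:16
step 3: dist = v0:13,v1:16,v2:0,v3:25,v4:9,v5:21,v6:16
step 4: dist = v0:13,v1:16,v2:0,v3:25,v4:9,v5:21,v6:16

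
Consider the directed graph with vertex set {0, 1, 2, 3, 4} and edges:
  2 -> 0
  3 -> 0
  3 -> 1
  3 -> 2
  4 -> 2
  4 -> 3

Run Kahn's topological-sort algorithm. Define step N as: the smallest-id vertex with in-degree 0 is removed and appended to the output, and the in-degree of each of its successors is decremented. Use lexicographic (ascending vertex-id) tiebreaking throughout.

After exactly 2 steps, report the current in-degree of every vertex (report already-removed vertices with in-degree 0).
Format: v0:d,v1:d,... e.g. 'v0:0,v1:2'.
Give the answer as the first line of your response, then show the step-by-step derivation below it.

v0:1,v1:0,v2:0,v3:0,v4:0

step 1: output 4; order=[4]; indeg=(2,1,1,0,0)
step 2: output 3; order=[4,3]; indeg=(1,0,0,0,0)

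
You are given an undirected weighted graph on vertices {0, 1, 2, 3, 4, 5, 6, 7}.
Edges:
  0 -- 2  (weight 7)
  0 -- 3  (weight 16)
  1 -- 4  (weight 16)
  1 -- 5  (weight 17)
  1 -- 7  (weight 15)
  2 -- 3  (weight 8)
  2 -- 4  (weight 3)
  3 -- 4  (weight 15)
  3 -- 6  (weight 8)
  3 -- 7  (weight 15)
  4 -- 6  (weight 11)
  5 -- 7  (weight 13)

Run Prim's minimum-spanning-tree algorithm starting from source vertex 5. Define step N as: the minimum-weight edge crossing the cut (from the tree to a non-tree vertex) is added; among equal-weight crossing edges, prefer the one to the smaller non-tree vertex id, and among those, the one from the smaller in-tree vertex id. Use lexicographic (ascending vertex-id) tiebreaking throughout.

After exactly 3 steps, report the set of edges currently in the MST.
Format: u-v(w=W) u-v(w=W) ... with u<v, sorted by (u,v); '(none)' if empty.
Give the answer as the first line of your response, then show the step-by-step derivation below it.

1-7(w=15) 3-7(w=15) 5-7(w=13)

step 1: add edge 5-7 (w=13); MST = {5-7(w=13)}
step 2: add edge 1-7 (w=15); MST = {1-7(w=15) 5-7(w=13)}
step 3: add edge 3-7 (w=15); MST = {1-7(w=15) 3-7(w=15) 5-7(w=13)}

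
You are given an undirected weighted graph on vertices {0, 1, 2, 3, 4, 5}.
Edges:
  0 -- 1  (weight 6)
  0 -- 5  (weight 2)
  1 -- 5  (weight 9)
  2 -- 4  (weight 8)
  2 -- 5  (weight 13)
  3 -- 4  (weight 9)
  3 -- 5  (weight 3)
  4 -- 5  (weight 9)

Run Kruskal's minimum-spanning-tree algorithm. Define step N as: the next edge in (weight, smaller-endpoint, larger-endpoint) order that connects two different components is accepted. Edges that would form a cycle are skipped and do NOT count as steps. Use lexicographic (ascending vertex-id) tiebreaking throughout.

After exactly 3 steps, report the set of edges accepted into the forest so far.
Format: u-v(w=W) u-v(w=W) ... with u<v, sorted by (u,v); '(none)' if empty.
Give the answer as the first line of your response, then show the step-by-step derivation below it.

0-1(w=6) 0-5(w=2) 3-5(w=3)

step 1: add edge 0-5 (w=2); MST = {0-5(w=2)}
step 2: add edge 3-5 (w=3); MST = {0-5(w=2) 3-5(w=3)}
step 3: add edge 0-1 (w=6); MST = {0-1(w=6) 0-5(w=2) 3-5(w=3)}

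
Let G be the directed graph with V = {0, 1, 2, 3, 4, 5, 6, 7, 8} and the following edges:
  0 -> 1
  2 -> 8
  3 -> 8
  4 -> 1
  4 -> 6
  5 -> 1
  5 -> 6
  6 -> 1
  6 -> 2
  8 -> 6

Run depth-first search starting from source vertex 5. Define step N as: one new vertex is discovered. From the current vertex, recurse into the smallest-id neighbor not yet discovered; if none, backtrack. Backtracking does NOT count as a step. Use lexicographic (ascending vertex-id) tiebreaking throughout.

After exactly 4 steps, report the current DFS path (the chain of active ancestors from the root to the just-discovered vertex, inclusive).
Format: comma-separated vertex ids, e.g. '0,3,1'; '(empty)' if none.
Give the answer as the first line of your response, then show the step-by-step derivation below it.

5,6,2

step 1: discover 5; path=5; order=5
step 2: discover 1; path=5>1; order=5,1
step 3: discover 6; path=5>6; order=5,1,6
step 4: discover 2; path=5>6>2; order=5,1,6,2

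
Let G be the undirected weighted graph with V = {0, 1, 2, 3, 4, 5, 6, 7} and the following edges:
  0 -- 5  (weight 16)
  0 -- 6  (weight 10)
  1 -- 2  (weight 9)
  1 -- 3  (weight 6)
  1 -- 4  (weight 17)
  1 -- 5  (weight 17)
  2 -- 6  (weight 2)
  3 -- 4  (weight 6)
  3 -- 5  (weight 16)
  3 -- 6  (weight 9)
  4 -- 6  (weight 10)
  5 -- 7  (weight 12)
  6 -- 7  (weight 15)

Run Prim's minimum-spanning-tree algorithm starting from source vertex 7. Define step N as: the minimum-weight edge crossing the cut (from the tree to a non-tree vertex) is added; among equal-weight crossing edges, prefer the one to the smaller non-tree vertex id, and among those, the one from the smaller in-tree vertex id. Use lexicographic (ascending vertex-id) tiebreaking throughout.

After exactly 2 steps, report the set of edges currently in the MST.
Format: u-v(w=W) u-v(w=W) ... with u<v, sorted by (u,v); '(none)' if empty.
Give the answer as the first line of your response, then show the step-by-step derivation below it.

5-7(w=12) 6-7(w=15)

step 1: add edge 5-7 (w=12); MST = {5-7(w=12)}
step 2: add edge 6-7 (w=15); MST = {5-7(w=12) 6-7(w=15)}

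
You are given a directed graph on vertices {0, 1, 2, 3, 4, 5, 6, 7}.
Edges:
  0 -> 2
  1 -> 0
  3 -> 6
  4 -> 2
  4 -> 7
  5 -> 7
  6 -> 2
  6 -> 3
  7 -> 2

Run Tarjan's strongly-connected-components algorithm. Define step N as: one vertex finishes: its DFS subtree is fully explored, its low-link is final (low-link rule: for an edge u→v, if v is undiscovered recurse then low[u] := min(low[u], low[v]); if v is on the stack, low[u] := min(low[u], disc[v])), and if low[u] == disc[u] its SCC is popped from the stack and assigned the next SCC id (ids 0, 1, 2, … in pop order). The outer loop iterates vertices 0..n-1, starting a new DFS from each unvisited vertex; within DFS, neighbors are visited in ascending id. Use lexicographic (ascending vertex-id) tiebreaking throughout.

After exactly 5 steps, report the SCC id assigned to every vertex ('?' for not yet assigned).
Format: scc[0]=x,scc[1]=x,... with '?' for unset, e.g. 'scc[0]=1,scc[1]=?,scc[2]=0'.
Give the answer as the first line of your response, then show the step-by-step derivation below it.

scc[0]=1,scc[1]=2,scc[2]=0,scc[3]=3,scc[4]=?,scc[5]=?,scc[6]=3,scc[7]=?

step 1: low=(low[0]=0,low[1]=?,low[2]=1,low[3]=?,low[4]=?,low[5]=?,low[6]=?,low[7]=?); scc=(scc[0]=?,scc[1]=?,scc[2]=0,scc[3]=?,scc[4]=?,scc[5]=?,scc[6]=?,scc[7]=?)
step 2: low=(low[0]=0,low[1]=?,low[2]=1,low[3]=?,low[4]=?,low[5]=?,low[6]=?,low[7]=?); scc=(scc[0]=1,scc[1]=?,scc[2]=0,scc[3]=?,scc[4]=?,scc[5]=?,scc[6]=?,scc[7]=?)
step 3: low=(low[0]=0,low[1]=2,low[2]=1,low[3]=?,low[4]=?,low[5]=?,low[6]=?,low[7]=?); scc=(scc[0]=1,scc[1]=2,scc[2]=0,scc[3]=?,scc[4]=?,scc[5]=?,scc[6]=?,scc[7]=?)
step 4: low=(low[0]=0,low[1]=2,low[2]=1,low[3]=3,low[4]=?,low[5]=?,low[6]=3,low[7]=?); scc=(scc[0]=1,scc[1]=2,scc[2]=0,scc[3]=?,scc[4]=?,scc[5]=?,scc[6]=?,scc[7]=?)
step 5: low=(low[0]=0,low[1]=2,low[2]=1,low[3]=3,low[4]=?,low[5]=?,low[6]=3,low[7]=?); scc=(scc[0]=1,scc[1]=2,scc[2]=0,scc[3]=3,scc[4]=?,scc[5]=?,scc[6]=3,scc[7]=?)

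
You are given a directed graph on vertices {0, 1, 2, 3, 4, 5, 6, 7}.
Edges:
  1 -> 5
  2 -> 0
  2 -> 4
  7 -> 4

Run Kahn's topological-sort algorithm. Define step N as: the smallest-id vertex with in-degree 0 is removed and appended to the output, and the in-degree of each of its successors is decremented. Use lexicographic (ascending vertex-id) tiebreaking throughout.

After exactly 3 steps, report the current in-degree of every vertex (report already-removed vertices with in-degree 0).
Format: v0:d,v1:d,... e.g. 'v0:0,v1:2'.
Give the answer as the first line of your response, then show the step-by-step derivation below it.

v0:0,v1:0,v2:0,v3:0,v4:1,v5:0,v6:0,v7:0

step 1: output 1; order=[1]; indeg=(1,0,0,0,2,0,0,0)
step 2: output 2; order=[1,2]; indeg=(0,0,0,0,1,0,0,0)
step 3: output 0; order=[1,2,0]; indeg=(0,0,0,0,1,0,0,0)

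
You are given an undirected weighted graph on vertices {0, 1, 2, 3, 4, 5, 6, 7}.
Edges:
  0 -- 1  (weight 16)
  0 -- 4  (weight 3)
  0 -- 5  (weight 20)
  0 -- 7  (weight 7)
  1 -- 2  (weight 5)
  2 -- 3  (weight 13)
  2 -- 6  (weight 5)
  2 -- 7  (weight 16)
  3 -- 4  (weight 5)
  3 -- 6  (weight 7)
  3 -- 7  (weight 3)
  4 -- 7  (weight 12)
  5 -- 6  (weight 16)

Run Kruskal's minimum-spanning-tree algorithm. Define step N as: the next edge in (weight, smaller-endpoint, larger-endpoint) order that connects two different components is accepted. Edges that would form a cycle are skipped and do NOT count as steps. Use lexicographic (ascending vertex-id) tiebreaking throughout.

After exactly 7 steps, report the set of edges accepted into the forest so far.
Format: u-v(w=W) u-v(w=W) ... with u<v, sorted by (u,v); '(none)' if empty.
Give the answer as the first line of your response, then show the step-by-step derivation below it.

0-4(w=3) 1-2(w=5) 2-6(w=5) 3-4(w=5) 3-6(w=7) 3-7(w=3) 5-6(w=16)

step 1: add edge 0-4 (w=3); MST = {0-4(w=3)}
step 2: add edge 3-7 (w=3); MST = {0-4(w=3) 3-7(w=3)}
step 3: add edge 1-2 (w=5); MST = {0-4(w=3) 1-2(w=5) 3-7(w=3)}
step 4: add edge 2-6 (w=5); MST = {0-4(w=3) 1-2(w=5) 2-6(w=5) 3-7(w=3)}
step 5: add edge 3-4 (w=5); MST = {0-4(w=3) 1-2(w=5) 2-6(w=5) 3-4(w=5) 3-7(w=3)}
step 6: add edge 3-6 (w=7); MST = {0-4(w=3) 1-2(w=5) 2-6(w=5) 3-4(w=5) 3-6(w=7) 3-7(w=3)}
step 7: add edge 5-6 (w=16); MST = {0-4(w=3) 1-2(w=5) 2-6(w=5) 3-4(w=5) 3-6(w=7) 3-7(w=3) 5-6(w=16)}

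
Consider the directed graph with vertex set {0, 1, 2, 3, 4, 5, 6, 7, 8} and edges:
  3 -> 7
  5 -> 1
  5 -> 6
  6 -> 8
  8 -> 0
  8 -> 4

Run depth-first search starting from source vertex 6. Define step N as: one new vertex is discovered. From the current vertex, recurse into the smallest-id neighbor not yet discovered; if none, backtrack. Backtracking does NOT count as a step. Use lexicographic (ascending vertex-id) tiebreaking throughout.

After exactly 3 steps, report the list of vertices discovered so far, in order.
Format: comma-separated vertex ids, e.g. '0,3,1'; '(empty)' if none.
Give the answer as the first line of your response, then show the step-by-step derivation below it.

6,8,0

step 1: discover 6; path=6; order=6
step 2: discover 8; path=6>8; order=6,8
step 3: discover 0; path=6>8>0; order=6,8,0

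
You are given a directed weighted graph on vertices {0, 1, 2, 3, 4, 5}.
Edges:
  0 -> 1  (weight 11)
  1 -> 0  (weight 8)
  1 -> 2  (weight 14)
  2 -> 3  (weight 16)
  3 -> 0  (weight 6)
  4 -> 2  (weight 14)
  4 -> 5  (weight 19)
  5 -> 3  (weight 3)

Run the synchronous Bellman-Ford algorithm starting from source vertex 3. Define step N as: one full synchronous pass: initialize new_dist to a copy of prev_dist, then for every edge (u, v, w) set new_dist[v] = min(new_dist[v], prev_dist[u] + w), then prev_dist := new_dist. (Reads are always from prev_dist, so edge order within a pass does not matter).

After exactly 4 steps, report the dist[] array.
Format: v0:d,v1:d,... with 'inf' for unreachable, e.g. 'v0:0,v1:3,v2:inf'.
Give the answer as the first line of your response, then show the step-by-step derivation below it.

v0:6,v1:17,v2:31,v3:0,v4:inf,v5:inf

step 1: dist = v0:6,v1:inf,v2:inf,v3:0,v4:inf,v5:inf
step 2: dist = v0:6,v1:17,v2:inf,v3:0,v4:inf,v5:inf
step 3: dist = v0:6,v1:17,v2:31,v3:0,v4:inf,v5:inf
step 4: dist = v0:6,v1:17,v2:31,v3:0,v4:inf,v5:inf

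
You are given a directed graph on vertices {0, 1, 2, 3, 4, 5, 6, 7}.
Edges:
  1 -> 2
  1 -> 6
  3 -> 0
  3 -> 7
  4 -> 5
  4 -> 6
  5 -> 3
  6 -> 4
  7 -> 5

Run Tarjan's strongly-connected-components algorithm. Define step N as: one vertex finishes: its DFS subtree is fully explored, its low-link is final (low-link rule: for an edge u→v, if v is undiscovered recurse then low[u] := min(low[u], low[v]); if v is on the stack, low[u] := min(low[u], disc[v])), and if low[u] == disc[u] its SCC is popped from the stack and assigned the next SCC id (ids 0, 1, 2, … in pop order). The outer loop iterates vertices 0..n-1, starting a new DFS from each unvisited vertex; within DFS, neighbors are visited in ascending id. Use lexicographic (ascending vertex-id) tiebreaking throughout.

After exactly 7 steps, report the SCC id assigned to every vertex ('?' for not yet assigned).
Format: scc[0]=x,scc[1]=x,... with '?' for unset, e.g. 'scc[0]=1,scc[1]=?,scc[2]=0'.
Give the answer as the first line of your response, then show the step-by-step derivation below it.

scc[0]=0,scc[1]=?,scc[2]=1,scc[3]=2,scc[4]=3,scc[5]=2,scc[6]=3,scc[7]=2

step 1: low=(low[0]=0,low[1]=?,low[2]=?,low[3]=?,low[4]=?,low[5]=?,low[6]=?,low[7]=?); scc=(scc[0]=0,scc[1]=?,scc[2]=?,scc[3]=?,scc[4]=?,scc[5]=?,scc[6]=?,scc[7]=?)
step 2: low=(low[0]=0,low[1]=1,low[2]=2,low[3]=?,low[4]=?,low[5]=?,low[6]=?,low[7]=?); scc=(scc[0]=0,scc[1]=?,scc[2]=1,scc[3]=?,scc[4]=?,scc[5]=?,scc[6]=?,scc[7]=?)
step 3: low=(low[0]=0,low[1]=1,low[2]=2,low[3]=6,low[4]=4,low[5]=5,low[6]=3,low[7]=5); scc=(scc[0]=0,scc[1]=?,scc[2]=1,scc[3]=?,scc[4]=?,scc[5]=?,scc[6]=?,scc[7]=?)
step 4: low=(low[0]=0,low[1]=1,low[2]=2,low[3]=5,low[4]=4,low[5]=5,low[6]=3,low[7]=5); scc=(scc[0]=0,scc[1]=?,scc[2]=1,scc[3]=?,scc[4]=?,scc[5]=?,scc[6]=?,scc[7]=?)
step 5: low=(low[0]=0,low[1]=1,low[2]=2,low[3]=5,low[4]=4,low[5]=5,low[6]=3,low[7]=5); scc=(scc[0]=0,scc[1]=?,scc[2]=1,scc[3]=2,scc[4]=?,scc[5]=2,scc[6]=?,scc[7]=2)
step 6: low=(low[0]=0,low[1]=1,low[2]=2,low[3]=5,low[4]=3,low[5]=5,low[6]=3,low[7]=5); scc=(scc[0]=0,scc[1]=?,scc[2]=1,scc[3]=2,scc[4]=?,scc[5]=2,scc[6]=?,scc[7]=2)
step 7: low=(low[0]=0,low[1]=1,low[2]=2,low[3]=5,low[4]=3,low[5]=5,low[6]=3,low[7]=5); scc=(scc[0]=0,scc[1]=?,scc[2]=1,scc[3]=2,scc[4]=3,scc[5]=2,scc[6]=3,scc[7]=2)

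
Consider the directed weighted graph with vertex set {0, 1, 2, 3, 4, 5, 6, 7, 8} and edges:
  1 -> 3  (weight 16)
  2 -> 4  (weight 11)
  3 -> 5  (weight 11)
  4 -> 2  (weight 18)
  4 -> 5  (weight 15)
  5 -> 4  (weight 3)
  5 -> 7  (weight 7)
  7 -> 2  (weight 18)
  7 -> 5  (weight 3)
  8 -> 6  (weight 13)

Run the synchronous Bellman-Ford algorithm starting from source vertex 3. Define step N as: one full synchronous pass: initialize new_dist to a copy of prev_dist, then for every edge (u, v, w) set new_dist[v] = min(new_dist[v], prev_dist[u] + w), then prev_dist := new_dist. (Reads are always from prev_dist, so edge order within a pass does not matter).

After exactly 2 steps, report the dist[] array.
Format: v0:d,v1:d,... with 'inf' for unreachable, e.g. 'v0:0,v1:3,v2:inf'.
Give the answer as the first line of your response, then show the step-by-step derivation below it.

v0:inf,v1:inf,v2:inf,v3:0,v4:14,v5:11,v6:inf,v7:18,v8:inf

step 1: dist = v0:inf,v1:inf,v2:inf,v3:0,v4:inf,v5:11,v6:inf,v7:inf,v8:inf
step 2: dist = v0:inf,v1:inf,v2:inf,v3:0,v4:14,v5:11,v6:inf,v7:18,v8:inf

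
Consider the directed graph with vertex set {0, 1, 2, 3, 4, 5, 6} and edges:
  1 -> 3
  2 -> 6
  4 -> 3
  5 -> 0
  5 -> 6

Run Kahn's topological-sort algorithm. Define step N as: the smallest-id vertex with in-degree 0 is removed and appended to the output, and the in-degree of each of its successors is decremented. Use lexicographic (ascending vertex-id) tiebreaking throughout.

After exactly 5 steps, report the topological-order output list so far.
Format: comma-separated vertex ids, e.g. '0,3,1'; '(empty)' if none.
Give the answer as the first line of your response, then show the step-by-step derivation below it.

1,2,4,3,5

step 1: output 1; order=[1]; indeg=(1,0,0,1,0,0,2)
step 2: output 2; order=[1,2]; indeg=(1,0,0,1,0,0,1)
step 3: output 4; order=[1,2,4]; indeg=(1,0,0,0,0,0,1)
step 4: output 3; order=[1,2,4,3]; indeg=(1,0,0,0,0,0,1)
step 5: output 5; order=[1,2,4,3,5]; indeg=(0,0,0,0,0,0,0)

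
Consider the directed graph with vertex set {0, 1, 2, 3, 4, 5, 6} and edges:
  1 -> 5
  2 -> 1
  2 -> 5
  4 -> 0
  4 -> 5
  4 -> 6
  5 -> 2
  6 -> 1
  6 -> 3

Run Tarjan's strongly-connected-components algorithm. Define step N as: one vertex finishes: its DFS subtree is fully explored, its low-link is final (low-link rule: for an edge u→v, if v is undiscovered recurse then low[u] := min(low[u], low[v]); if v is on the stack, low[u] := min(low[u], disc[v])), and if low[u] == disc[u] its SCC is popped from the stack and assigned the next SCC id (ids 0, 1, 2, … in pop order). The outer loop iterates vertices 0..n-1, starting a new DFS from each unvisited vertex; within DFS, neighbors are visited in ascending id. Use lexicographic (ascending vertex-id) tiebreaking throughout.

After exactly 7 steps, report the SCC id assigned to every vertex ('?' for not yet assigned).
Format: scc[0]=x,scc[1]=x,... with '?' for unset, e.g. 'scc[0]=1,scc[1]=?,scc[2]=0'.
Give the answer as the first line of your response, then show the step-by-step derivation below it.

scc[0]=0,scc[1]=1,scc[2]=1,scc[3]=2,scc[4]=4,scc[5]=1,scc[6]=3

step 1: low=(low[0]=0,low[1]=?,low[2]=?,low[3]=?,low[4]=?,low[5]=?,low[6]=?); scc=(scc[0]=0,scc[1]=?,scc[2]=?,scc[3]=?,scc[4]=?,scc[5]=?,scc[6]=?)
step 2: low=(low[0]=0,low[1]=1,low[2]=1,low[3]=?,low[4]=?,low[5]=2,low[6]=?); scc=(scc[0]=0,scc[1]=?,scc[2]=?,scc[3]=?,scc[4]=?,scc[5]=?,scc[6]=?)
step 3: low=(low[0]=0,low[1]=1,low[2]=1,low[3]=?,low[4]=?,low[5]=1,low[6]=?); scc=(scc[0]=0,scc[1]=?,scc[2]=?,scc[3]=?,scc[4]=?,scc[5]=?,scc[6]=?)
step 4: low=(low[0]=0,low[1]=1,low[2]=1,low[3]=?,low[4]=?,low[5]=1,low[6]=?); scc=(scc[0]=0,scc[1]=1,scc[2]=1,scc[3]=?,scc[4]=?,scc[5]=1,scc[6]=?)
step 5: low=(low[0]=0,low[1]=1,low[2]=1,low[3]=4,low[4]=?,low[5]=1,low[6]=?); scc=(scc[0]=0,scc[1]=1,scc[2]=1,scc[3]=2,scc[4]=?,scc[5]=1,scc[6]=?)
step 6: low=(low[0]=0,low[1]=1,low[2]=1,low[3]=4,low[4]=5,low[5]=1,low[6]=6); scc=(scc[0]=0,scc[1]=1,scc[2]=1,scc[3]=2,scc[4]=?,scc[5]=1,scc[6]=3)
step 7: low=(low[0]=0,low[1]=1,low[2]=1,low[3]=4,low[4]=5,low[5]=1,low[6]=6); scc=(scc[0]=0,scc[1]=1,scc[2]=1,scc[3]=2,scc[4]=4,scc[5]=1,scc[6]=3)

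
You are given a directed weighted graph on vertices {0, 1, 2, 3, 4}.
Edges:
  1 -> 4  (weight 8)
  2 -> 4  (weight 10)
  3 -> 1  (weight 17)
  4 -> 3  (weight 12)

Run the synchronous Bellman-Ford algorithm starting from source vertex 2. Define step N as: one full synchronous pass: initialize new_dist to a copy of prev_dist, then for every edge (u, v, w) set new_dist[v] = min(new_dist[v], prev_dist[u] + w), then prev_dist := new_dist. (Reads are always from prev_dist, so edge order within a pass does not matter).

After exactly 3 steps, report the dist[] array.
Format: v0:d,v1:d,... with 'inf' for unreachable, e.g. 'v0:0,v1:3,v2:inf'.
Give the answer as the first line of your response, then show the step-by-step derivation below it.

v0:inf,v1:39,v2:0,v3:22,v4:10

step 1: dist = v0:inf,v1:inf,v2:0,v3:inf,v4:10
step 2: dist = v0:inf,v1:inf,v2:0,v3:22,v4:10
step 3: dist = v0:inf,v1:39,v2:0,v3:22,v4:10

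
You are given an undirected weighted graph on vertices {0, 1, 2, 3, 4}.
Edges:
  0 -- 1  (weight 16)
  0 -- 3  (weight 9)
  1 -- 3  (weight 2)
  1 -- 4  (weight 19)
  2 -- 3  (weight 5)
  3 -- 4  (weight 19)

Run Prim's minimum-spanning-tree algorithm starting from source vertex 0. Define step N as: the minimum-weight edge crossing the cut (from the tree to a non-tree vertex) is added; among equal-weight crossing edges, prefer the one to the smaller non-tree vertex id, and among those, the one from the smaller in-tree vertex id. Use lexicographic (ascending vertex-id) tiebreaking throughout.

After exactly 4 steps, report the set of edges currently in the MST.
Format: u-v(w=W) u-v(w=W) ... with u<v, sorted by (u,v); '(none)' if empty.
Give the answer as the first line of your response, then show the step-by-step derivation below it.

0-3(w=9) 1-3(w=2) 1-4(w=19) 2-3(w=5)

step 1: add edge 0-3 (w=9); MST = {0-3(w=9)}
step 2: add edge 1-3 (w=2); MST = {0-3(w=9) 1-3(w=2)}
step 3: add edge 2-3 (w=5); MST = {0-3(w=9) 1-3(w=2) 2-3(w=5)}
step 4: add edge 1-4 (w=19); MST = {0-3(w=9) 1-3(w=2) 1-4(w=19) 2-3(w=5)}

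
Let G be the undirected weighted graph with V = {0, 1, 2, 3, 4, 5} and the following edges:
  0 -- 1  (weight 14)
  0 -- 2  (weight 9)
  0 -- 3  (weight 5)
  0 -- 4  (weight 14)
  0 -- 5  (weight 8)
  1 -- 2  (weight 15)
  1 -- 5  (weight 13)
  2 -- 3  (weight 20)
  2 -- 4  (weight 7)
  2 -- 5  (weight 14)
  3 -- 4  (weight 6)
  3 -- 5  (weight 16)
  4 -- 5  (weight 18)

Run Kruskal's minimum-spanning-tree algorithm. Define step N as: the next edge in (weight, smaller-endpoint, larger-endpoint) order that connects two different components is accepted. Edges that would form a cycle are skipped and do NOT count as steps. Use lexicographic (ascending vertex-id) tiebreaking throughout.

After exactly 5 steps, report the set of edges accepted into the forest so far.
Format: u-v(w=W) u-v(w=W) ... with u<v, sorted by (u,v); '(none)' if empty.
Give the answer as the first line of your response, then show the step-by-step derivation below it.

0-3(w=5) 0-5(w=8) 1-5(w=13) 2-4(w=7) 3-4(w=6)

step 1: add edge 0-3 (w=5); MST = {0-3(w=5)}
step 2: add edge 3-4 (w=6); MST = {0-3(w=5) 3-4(w=6)}
step 3: add edge 2-4 (w=7); MST = {0-3(w=5) 2-4(w=7) 3-4(w=6)}
step 4: add edge 0-5 (w=8); MST = {0-3(w=5) 0-5(w=8) 2-4(w=7) 3-4(w=6)}
step 5: add edge 1-5 (w=13); MST = {0-3(w=5) 0-5(w=8) 1-5(w=13) 2-4(w=7) 3-4(w=6)}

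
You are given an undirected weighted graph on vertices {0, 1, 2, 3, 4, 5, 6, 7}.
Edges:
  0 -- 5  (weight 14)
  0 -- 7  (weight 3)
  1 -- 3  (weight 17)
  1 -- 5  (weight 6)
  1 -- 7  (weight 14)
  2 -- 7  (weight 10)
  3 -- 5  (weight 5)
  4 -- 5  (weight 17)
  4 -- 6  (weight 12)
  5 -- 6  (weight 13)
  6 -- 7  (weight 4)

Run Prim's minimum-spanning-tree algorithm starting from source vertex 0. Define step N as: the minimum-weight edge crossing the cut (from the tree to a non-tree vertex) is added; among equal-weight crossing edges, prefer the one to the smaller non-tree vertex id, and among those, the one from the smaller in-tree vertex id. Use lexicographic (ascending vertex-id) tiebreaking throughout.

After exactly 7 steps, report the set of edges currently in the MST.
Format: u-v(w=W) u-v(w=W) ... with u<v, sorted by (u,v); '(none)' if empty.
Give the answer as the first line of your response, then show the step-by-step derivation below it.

0-7(w=3) 1-5(w=6) 2-7(w=10) 3-5(w=5) 4-6(w=12) 5-6(w=13) 6-7(w=4)

step 1: add edge 0-7 (w=3); MST = {0-7(w=3)}
step 2: add edge 6-7 (w=4); MST = {0-7(w=3) 6-7(w=4)}
step 3: add edge 2-7 (w=10); MST = {0-7(w=3) 2-7(w=10) 6-7(w=4)}
step 4: add edge 4-6 (w=12); MST = {0-7(w=3) 2-7(w=10) 4-6(w=12) 6-7(w=4)}
step 5: add edge 5-6 (w=13); MST = {0-7(w=3) 2-7(w=10) 4-6(w=12) 5-6(w=13) 6-7(w=4)}
step 6: add edge 3-5 (w=5); MST = {0-7(w=3) 2-7(w=10) 3-5(w=5) 4-6(w=12) 5-6(w=13) 6-7(w=4)}
step 7: add edge 1-5 (w=6); MST = {0-7(w=3) 1-5(w=6) 2-7(w=10) 3-5(w=5) 4-6(w=12) 5-6(w=13) 6-7(w=4)}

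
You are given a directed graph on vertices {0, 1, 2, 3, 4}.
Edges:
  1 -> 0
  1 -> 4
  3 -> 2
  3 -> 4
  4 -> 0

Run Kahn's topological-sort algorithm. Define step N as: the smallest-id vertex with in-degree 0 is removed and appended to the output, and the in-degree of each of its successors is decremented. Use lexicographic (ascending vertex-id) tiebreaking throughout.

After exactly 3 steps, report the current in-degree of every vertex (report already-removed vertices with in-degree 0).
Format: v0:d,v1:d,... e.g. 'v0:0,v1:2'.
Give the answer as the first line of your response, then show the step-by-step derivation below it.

v0:1,v1:0,v2:0,v3:0,v4:0

step 1: output 1; order=[1]; indeg=(1,0,1,0,1)
step 2: output 3; order=[1,3]; indeg=(1,0,0,0,0)
step 3: output 2; order=[1,3,2]; indeg=(1,0,0,0,0)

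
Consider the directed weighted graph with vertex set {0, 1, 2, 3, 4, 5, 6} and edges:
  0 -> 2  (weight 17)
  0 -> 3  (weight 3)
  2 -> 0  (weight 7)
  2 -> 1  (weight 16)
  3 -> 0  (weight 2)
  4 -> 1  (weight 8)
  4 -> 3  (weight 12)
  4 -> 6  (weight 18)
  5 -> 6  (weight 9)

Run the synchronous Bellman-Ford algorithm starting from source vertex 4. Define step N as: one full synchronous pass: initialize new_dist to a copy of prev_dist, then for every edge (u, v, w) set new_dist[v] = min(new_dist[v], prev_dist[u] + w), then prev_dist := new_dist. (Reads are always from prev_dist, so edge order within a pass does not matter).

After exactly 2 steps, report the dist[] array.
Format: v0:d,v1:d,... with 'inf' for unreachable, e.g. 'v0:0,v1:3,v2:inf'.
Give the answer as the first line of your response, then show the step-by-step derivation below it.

v0:14,v1:8,v2:inf,v3:12,v4:0,v5:inf,v6:18

step 1: dist = v0:inf,v1:8,v2:inf,v3:12,v4:0,v5:inf,v6:18
step 2: dist = v0:14,v1:8,v2:inf,v3:12,v4:0,v5:inf,v6:18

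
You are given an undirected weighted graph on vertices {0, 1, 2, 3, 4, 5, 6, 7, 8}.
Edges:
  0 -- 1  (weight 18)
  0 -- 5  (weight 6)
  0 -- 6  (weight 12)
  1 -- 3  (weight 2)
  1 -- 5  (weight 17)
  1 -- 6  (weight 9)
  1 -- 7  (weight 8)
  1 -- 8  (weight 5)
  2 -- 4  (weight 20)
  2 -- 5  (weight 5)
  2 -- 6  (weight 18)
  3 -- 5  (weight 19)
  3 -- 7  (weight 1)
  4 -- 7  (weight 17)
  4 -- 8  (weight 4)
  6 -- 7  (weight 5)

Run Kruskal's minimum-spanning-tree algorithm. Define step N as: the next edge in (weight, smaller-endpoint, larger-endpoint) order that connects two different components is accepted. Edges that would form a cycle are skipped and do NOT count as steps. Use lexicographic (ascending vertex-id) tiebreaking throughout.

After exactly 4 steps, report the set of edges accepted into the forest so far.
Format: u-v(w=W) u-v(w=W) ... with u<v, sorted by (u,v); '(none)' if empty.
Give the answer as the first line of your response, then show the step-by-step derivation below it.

1-3(w=2) 1-8(w=5) 3-7(w=1) 4-8(w=4)

step 1: add edge 3-7 (w=1); MST = {3-7(w=1)}
step 2: add edge 1-3 (w=2); MST = {1-3(w=2) 3-7(w=1)}
step 3: add edge 4-8 (w=4); MST = {1-3(w=2) 3-7(w=1) 4-8(w=4)}
step 4: add edge 1-8 (w=5); MST = {1-3(w=2) 1-8(w=5) 3-7(w=1) 4-8(w=4)}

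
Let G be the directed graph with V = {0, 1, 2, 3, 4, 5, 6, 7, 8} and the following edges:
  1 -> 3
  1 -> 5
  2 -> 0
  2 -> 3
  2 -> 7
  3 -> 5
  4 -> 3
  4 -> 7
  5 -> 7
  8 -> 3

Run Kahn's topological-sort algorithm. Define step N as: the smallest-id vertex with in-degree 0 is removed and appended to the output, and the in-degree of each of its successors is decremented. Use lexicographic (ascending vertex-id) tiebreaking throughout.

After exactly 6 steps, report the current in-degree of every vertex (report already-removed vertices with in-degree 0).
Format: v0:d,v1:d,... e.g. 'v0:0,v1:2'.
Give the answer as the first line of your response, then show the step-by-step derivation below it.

v0:0,v1:0,v2:0,v3:0,v4:0,v5:1,v6:0,v7:1,v8:0

step 1: output 1; order=[1]; indeg=(1,0,0,3,0,1,0,3,0)
step 2: output 2; order=[1,2]; indeg=(0,0,0,2,0,1,0,2,0)
step 3: output 0; order=[1,2,0]; indeg=(0,0,0,2,0,1,0,2,0)
step 4: output 4; order=[1,2,0,4]; indeg=(0,0,0,1,0,1,0,1,0)
step 5: output 6; order=[1,2,0,4,6]; indeg=(0,0,0,1,0,1,0,1,0)
step 6: output 8; order=[1,2,0,4,6,8]; indeg=(0,0,0,0,0,1,0,1,0)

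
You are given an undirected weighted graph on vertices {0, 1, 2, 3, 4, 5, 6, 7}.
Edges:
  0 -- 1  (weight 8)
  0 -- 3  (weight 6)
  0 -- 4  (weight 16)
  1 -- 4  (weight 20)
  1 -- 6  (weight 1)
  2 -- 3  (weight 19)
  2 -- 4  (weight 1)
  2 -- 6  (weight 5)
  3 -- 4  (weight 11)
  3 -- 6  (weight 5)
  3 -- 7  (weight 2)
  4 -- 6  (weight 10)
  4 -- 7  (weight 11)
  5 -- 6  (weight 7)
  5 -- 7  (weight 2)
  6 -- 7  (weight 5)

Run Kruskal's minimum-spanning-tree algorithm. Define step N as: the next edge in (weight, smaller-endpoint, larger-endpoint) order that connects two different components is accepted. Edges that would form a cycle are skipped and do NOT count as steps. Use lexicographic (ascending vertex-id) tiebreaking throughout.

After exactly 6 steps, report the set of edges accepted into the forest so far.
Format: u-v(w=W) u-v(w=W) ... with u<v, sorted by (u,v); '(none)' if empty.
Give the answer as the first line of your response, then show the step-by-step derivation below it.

1-6(w=1) 2-4(w=1) 2-6(w=5) 3-6(w=5) 3-7(w=2) 5-7(w=2)

step 1: add edge 1-6 (w=1); MST = {1-6(w=1)}
step 2: add edge 2-4 (w=1); MST = {1-6(w=1) 2-4(w=1)}
step 3: add edge 3-7 (w=2); MST = {1-6(w=1) 2-4(w=1) 3-7(w=2)}
step 4: add edge 5-7 (w=2); MST = {1-6(w=1) 2-4(w=1) 3-7(w=2) 5-7(w=2)}
step 5: add edge 2-6 (w=5); MST = {1-6(w=1) 2-4(w=1) 2-6(w=5) 3-7(w=2) 5-7(w=2)}
step 6: add edge 3-6 (w=5); MST = {1-6(w=1) 2-4(w=1) 2-6(w=5) 3-6(w=5) 3-7(w=2) 5-7(w=2)}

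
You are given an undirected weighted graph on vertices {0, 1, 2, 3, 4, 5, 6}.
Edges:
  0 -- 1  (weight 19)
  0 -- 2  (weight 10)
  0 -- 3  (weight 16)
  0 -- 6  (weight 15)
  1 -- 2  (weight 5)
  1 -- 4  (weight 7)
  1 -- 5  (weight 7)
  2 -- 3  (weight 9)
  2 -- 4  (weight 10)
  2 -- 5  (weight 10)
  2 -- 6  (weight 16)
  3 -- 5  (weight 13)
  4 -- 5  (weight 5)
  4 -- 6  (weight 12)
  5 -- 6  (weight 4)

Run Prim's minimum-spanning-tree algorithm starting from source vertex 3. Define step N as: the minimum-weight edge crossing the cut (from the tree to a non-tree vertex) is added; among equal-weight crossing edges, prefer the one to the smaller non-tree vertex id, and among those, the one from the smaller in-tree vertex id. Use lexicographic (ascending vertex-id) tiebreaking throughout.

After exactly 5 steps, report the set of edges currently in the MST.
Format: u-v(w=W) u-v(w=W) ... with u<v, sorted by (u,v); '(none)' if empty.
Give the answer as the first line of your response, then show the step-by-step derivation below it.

1-2(w=5) 1-4(w=7) 2-3(w=9) 4-5(w=5) 5-6(w=4)

step 1: add edge 2-3 (w=9); MST = {2-3(w=9)}
step 2: add edge 1-2 (w=5); MST = {1-2(w=5) 2-3(w=9)}
step 3: add edge 1-4 (w=7); MST = {1-2(w=5) 1-4(w=7) 2-3(w=9)}
step 4: add edge 4-5 (w=5); MST = {1-2(w=5) 1-4(w=7) 2-3(w=9) 4-5(w=5)}
step 5: add edge 5-6 (w=4); MST = {1-2(w=5) 1-4(w=7) 2-3(w=9) 4-5(w=5) 5-6(w=4)}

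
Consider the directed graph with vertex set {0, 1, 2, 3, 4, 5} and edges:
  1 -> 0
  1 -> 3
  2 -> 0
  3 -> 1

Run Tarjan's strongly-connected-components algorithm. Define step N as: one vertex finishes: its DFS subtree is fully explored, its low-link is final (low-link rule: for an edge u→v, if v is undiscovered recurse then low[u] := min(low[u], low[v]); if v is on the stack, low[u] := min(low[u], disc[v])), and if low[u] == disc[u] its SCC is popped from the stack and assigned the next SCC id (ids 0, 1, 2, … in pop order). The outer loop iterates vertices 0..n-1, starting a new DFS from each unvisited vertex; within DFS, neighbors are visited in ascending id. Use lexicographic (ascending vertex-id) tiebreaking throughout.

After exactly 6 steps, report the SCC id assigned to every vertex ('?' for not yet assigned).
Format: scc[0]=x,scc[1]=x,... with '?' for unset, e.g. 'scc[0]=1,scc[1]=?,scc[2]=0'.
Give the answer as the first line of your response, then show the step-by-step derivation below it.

scc[0]=0,scc[1]=1,scc[2]=2,scc[3]=1,scc[4]=3,scc[5]=4

step 1: low=(low[0]=0,low[1]=?,low[2]=?,low[3]=?,low[4]=?,low[5]=?); scc=(scc[0]=0,scc[1]=?,scc[2]=?,scc[3]=?,scc[4]=?,scc[5]=?)
step 2: low=(low[0]=0,low[1]=1,low[2]=?,low[3]=1,low[4]=?,low[5]=?); scc=(scc[0]=0,scc[1]=?,scc[2]=?,scc[3]=?,scc[4]=?,scc[5]=?)
step 3: low=(low[0]=0,low[1]=1,low[2]=?,low[3]=1,low[4]=?,low[5]=?); scc=(scc[0]=0,scc[1]=1,scc[2]=?,scc[3]=1,scc[4]=?,scc[5]=?)
step 4: low=(low[0]=0,low[1]=1,low[2]=3,low[3]=1,low[4]=?,low[5]=?); scc=(scc[0]=0,scc[1]=1,scc[2]=2,scc[3]=1,scc[4]=?,scc[5]=?)
step 5: low=(low[0]=0,low[1]=1,low[2]=3,low[3]=1,low[4]=4,low[5]=?); scc=(scc[0]=0,scc[1]=1,scc[2]=2,scc[3]=1,scc[4]=3,scc[5]=?)
step 6: low=(low[0]=0,low[1]=1,low[2]=3,low[3]=1,low[4]=4,low[5]=5); scc=(scc[0]=0,scc[1]=1,scc[2]=2,scc[3]=1,scc[4]=3,scc[5]=4)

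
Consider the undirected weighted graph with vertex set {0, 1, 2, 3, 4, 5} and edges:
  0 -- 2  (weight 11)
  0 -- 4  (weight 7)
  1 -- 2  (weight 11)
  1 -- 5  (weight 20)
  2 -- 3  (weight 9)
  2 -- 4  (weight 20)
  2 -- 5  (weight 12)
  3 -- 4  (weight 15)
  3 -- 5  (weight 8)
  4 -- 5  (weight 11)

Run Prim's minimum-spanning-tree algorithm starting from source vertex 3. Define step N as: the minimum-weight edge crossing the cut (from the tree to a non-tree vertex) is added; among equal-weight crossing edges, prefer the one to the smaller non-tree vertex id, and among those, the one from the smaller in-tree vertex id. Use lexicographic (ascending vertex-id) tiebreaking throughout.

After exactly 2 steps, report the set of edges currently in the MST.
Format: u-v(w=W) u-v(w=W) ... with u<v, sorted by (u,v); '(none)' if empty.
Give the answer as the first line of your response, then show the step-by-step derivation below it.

2-3(w=9) 3-5(w=8)

step 1: add edge 3-5 (w=8); MST = {3-5(w=8)}
step 2: add edge 2-3 (w=9); MST = {2-3(w=9) 3-5(w=8)}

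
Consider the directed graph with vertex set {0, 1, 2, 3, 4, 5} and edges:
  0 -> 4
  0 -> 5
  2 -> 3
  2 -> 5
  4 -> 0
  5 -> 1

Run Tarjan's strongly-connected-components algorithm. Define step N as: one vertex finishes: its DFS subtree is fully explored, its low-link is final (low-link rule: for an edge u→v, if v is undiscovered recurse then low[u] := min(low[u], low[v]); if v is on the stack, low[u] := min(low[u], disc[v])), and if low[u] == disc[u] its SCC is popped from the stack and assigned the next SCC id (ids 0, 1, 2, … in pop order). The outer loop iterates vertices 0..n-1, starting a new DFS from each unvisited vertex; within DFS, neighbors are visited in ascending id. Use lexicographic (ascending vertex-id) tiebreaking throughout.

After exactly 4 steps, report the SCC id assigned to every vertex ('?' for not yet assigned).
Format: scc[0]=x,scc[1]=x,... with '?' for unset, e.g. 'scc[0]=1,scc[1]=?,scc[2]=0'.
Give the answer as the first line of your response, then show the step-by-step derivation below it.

scc[0]=2,scc[1]=0,scc[2]=?,scc[3]=?,scc[4]=2,scc[5]=1

step 1: low=(low[0]=0,low[1]=?,low[2]=?,low[3]=?,low[4]=0,low[5]=?); scc=(scc[0]=?,scc[1]=?,scc[2]=?,scc[3]=?,scc[4]=?,scc[5]=?)
step 2: low=(low[0]=0,low[1]=3,low[2]=?,low[3]=?,low[4]=0,low[5]=2); scc=(scc[0]=?,scc[1]=0,scc[2]=?,scc[3]=?,scc[4]=?,scc[5]=?)
step 3: low=(low[0]=0,low[1]=3,low[2]=?,low[3]=?,low[4]=0,low[5]=2); scc=(scc[0]=?,scc[1]=0,scc[2]=?,scc[3]=?,scc[4]=?,scc[5]=1)
step 4: low=(low[0]=0,low[1]=3,low[2]=?,low[3]=?,low[4]=0,low[5]=2); scc=(scc[0]=2,scc[1]=0,scc[2]=?,scc[3]=?,scc[4]=2,scc[5]=1)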